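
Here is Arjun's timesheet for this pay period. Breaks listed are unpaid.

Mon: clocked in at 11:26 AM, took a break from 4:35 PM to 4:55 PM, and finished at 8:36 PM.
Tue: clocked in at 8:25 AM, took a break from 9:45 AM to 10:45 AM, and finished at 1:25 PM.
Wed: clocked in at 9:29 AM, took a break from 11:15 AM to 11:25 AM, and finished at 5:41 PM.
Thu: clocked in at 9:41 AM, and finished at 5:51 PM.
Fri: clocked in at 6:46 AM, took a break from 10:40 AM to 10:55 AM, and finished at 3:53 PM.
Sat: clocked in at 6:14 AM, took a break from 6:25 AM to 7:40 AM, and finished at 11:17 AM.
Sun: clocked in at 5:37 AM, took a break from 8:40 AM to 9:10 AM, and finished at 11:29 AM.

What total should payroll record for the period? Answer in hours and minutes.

Mon: 11:26 AM–8:36 PM = 9 h 10 min; less 20 min break → 8 h 50 min
Tue: 8:25 AM–1:25 PM = 5 h 0 min; less 60 min break → 4 h 0 min
Wed: 9:29 AM–5:41 PM = 8 h 12 min; less 10 min break → 8 h 2 min
Thu: 9:41 AM–5:51 PM = 8 h 10 min
Fri: 6:46 AM–3:53 PM = 9 h 7 min; less 15 min break → 8 h 52 min
Sat: 6:14 AM–11:17 AM = 5 h 3 min; less 75 min break → 3 h 48 min
Sun: 5:37 AM–11:29 AM = 5 h 52 min; less 30 min break → 5 h 22 min
Total: 8 h 50 min + 4 h 0 min + 8 h 2 min + 8 h 10 min + 8 h 52 min + 3 h 48 min + 5 h 22 min = 47 h 4 min.

47 h 4 min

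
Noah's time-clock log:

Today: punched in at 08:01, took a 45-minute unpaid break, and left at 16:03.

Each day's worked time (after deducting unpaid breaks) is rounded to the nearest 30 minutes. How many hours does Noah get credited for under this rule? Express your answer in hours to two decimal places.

7.50 hours

Today: 08:01–16:03 = 8 h 2 min − 45 min = 7 h 17 min → rounds to 7 h 30 min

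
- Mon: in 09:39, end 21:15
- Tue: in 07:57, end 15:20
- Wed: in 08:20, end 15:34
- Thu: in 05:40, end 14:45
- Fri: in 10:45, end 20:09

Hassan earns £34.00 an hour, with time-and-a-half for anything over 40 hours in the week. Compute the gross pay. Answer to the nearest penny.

Mon: 09:39–21:15 = 11 h 36 min
Tue: 07:57–15:20 = 7 h 23 min
Wed: 08:20–15:34 = 7 h 14 min
Thu: 05:40–14:45 = 9 h 5 min
Fri: 10:45–20:09 = 9 h 24 min
Total worked: 44 h 42 min = 2682 min.
Regular 40 h 0 min = 2400 min at £34.00/h; overtime 4 h 42 min = 282 min at £51.00/h.
Pay = (2400 × £34.00 + 282 × £51.00) ÷ 60 = £1599.70.

£1599.70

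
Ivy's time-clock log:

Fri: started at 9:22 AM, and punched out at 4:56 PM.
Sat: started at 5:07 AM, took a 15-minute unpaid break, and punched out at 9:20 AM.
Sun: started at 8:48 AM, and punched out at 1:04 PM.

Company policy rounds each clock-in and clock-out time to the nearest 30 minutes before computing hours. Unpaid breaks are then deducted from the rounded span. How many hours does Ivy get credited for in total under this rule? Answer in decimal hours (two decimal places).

15.75 hours

Fri: in 9:22 AM→9:30 AM, out 4:56 PM→5:00 PM; 7 h 30 min
Sat: in 5:07 AM→5:00 AM, out 9:20 AM→9:30 AM; 4 h 30 min − 15 min = 4 h 15 min
Sun: in 8:48 AM→9:00 AM, out 1:04 PM→1:00 PM; 4 h 0 min
Total credited: 15 h 45 min.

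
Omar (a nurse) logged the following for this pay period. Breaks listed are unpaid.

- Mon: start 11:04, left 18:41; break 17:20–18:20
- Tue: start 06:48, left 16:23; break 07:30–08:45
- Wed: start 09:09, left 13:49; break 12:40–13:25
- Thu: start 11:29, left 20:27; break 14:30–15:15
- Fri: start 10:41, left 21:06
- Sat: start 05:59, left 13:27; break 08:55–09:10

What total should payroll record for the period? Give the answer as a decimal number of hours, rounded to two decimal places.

44.72 hours

Mon: 11:04–18:41 = 7 h 37 min; less 60 min break → 6 h 37 min
Tue: 06:48–16:23 = 9 h 35 min; less 75 min break → 8 h 20 min
Wed: 09:09–13:49 = 4 h 40 min; less 45 min break → 3 h 55 min
Thu: 11:29–20:27 = 8 h 58 min; less 45 min break → 8 h 13 min
Fri: 10:41–21:06 = 10 h 25 min
Sat: 05:59–13:27 = 7 h 28 min; less 15 min break → 7 h 13 min
Total: 6 h 37 min + 8 h 20 min + 3 h 55 min + 8 h 13 min + 10 h 25 min + 7 h 13 min = 44 h 43 min.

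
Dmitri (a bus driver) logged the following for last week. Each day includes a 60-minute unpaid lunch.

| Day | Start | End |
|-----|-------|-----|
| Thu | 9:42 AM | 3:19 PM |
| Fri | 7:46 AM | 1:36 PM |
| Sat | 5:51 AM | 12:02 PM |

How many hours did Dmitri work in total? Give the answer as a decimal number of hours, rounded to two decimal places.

14.63 hours

Thu: 9:42 AM–3:19 PM = 5 h 37 min; less 60 min break → 4 h 37 min
Fri: 7:46 AM–1:36 PM = 5 h 50 min; less 60 min break → 4 h 50 min
Sat: 5:51 AM–12:02 PM = 6 h 11 min; less 60 min break → 5 h 11 min
Total: 4 h 37 min + 4 h 50 min + 5 h 11 min = 14 h 38 min.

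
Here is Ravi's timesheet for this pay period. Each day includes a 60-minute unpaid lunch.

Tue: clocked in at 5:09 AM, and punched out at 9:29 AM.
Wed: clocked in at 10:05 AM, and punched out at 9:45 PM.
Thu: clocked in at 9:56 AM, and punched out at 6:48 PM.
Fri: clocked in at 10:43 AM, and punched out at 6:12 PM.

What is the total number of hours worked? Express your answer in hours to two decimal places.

Tue: 5:09 AM–9:29 AM = 4 h 20 min; less 60 min break → 3 h 20 min
Wed: 10:05 AM–9:45 PM = 11 h 40 min; less 60 min break → 10 h 40 min
Thu: 9:56 AM–6:48 PM = 8 h 52 min; less 60 min break → 7 h 52 min
Fri: 10:43 AM–6:12 PM = 7 h 29 min; less 60 min break → 6 h 29 min
Total: 3 h 20 min + 10 h 40 min + 7 h 52 min + 6 h 29 min = 28 h 21 min.

28.35 hours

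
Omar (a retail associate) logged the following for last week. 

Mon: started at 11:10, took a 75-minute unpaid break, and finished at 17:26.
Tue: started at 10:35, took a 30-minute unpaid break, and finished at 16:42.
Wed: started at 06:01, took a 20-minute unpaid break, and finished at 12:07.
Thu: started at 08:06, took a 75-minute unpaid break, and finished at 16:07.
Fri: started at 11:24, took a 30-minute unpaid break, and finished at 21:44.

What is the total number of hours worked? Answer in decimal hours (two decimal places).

Mon: 11:10–17:26 = 6 h 16 min; less 75 min break → 5 h 1 min
Tue: 10:35–16:42 = 6 h 7 min; less 30 min break → 5 h 37 min
Wed: 06:01–12:07 = 6 h 6 min; less 20 min break → 5 h 46 min
Thu: 08:06–16:07 = 8 h 1 min; less 75 min break → 6 h 46 min
Fri: 11:24–21:44 = 10 h 20 min; less 30 min break → 9 h 50 min
Total: 5 h 1 min + 5 h 37 min + 5 h 46 min + 6 h 46 min + 9 h 50 min = 33 h 0 min.

33.00 hours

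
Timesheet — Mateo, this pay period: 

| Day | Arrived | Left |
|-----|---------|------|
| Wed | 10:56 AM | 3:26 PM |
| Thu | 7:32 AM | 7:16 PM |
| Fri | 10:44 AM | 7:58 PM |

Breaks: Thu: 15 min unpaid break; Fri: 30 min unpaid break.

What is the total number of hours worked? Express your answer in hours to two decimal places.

Wed: 10:56 AM–3:26 PM = 4 h 30 min
Thu: 7:32 AM–7:16 PM = 11 h 44 min; less 15 min break → 11 h 29 min
Fri: 10:44 AM–7:58 PM = 9 h 14 min; less 30 min break → 8 h 44 min
Total: 4 h 30 min + 11 h 29 min + 8 h 44 min = 24 h 43 min.

24.72 hours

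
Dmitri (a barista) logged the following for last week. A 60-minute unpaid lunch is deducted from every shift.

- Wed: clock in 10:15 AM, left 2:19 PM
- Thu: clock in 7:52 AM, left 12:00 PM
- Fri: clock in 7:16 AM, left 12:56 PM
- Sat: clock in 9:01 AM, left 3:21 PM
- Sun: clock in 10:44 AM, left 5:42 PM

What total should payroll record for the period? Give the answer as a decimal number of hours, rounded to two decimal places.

22.17 hours

Wed: 10:15 AM–2:19 PM = 4 h 4 min; less 60 min break → 3 h 4 min
Thu: 7:52 AM–12:00 PM = 4 h 8 min; less 60 min break → 3 h 8 min
Fri: 7:16 AM–12:56 PM = 5 h 40 min; less 60 min break → 4 h 40 min
Sat: 9:01 AM–3:21 PM = 6 h 20 min; less 60 min break → 5 h 20 min
Sun: 10:44 AM–5:42 PM = 6 h 58 min; less 60 min break → 5 h 58 min
Total: 3 h 4 min + 3 h 8 min + 4 h 40 min + 5 h 20 min + 5 h 58 min = 22 h 10 min.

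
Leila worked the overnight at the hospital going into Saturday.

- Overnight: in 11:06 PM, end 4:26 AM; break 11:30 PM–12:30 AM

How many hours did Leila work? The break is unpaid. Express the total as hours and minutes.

Overnight: 11:06 PM → midnight = 0 h 54 min; midnight → 4:26 AM = 4 h 26 min; span 5 h 20 min; less 60 min break → 4 h 20 min

4 h 20 min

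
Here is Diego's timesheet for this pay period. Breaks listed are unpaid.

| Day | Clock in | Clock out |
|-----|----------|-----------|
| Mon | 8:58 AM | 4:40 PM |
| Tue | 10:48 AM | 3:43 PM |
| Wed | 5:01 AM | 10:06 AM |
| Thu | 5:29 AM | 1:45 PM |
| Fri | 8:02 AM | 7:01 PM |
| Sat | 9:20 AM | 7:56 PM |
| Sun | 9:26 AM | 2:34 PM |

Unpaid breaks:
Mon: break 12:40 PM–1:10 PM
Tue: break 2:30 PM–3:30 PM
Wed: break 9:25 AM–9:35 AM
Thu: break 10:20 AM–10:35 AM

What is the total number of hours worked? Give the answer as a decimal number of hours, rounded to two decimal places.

50.77 hours

Mon: 8:58 AM–4:40 PM = 7 h 42 min; less 30 min break → 7 h 12 min
Tue: 10:48 AM–3:43 PM = 4 h 55 min; less 60 min break → 3 h 55 min
Wed: 5:01 AM–10:06 AM = 5 h 5 min; less 10 min break → 4 h 55 min
Thu: 5:29 AM–1:45 PM = 8 h 16 min; less 15 min break → 8 h 1 min
Fri: 8:02 AM–7:01 PM = 10 h 59 min
Sat: 9:20 AM–7:56 PM = 10 h 36 min
Sun: 9:26 AM–2:34 PM = 5 h 8 min
Total: 7 h 12 min + 3 h 55 min + 4 h 55 min + 8 h 1 min + 10 h 59 min + 10 h 36 min + 5 h 8 min = 50 h 46 min.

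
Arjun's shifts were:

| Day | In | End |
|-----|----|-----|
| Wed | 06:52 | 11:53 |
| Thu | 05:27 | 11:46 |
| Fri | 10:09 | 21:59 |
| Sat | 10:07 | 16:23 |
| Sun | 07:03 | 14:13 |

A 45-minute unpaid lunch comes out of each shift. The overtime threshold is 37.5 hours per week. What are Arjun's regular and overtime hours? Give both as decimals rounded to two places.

Wed: 06:52–11:53 = 5 h 1 min; less 45 min break → 4 h 16 min
Thu: 05:27–11:46 = 6 h 19 min; less 45 min break → 5 h 34 min
Fri: 10:09–21:59 = 11 h 50 min; less 45 min break → 11 h 5 min
Sat: 10:07–16:23 = 6 h 16 min; less 45 min break → 5 h 31 min
Sun: 07:03–14:13 = 7 h 10 min; less 45 min break → 6 h 25 min
Total worked: 32 h 51 min = 32.85 h.
Threshold 37.5 h → overtime 0 h 0 min, regular 32 h 51 min.

Regular 32.85 hours, overtime 0.00 hours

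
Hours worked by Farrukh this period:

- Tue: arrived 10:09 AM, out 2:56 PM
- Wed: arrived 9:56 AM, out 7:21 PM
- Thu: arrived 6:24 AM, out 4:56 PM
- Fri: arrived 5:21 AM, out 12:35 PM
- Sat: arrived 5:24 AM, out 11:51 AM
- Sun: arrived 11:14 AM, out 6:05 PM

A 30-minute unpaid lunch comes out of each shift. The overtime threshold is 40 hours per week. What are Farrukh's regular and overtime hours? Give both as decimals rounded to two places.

Regular 40.00 hours, overtime 2.27 hours

Tue: 10:09 AM–2:56 PM = 4 h 47 min; less 30 min break → 4 h 17 min
Wed: 9:56 AM–7:21 PM = 9 h 25 min; less 30 min break → 8 h 55 min
Thu: 6:24 AM–4:56 PM = 10 h 32 min; less 30 min break → 10 h 2 min
Fri: 5:21 AM–12:35 PM = 7 h 14 min; less 30 min break → 6 h 44 min
Sat: 5:24 AM–11:51 AM = 6 h 27 min; less 30 min break → 5 h 57 min
Sun: 11:14 AM–6:05 PM = 6 h 51 min; less 30 min break → 6 h 21 min
Total worked: 42 h 16 min = 42.27 h.
Threshold 40 h → overtime 2 h 16 min, regular 40 h 0 min.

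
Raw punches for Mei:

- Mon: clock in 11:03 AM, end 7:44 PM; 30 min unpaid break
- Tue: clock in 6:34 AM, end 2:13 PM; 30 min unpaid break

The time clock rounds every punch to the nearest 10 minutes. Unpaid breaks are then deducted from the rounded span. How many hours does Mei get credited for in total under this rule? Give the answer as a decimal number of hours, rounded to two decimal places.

15.33 hours

Mon: in 11:03 AM→11:00 AM, out 7:44 PM→7:40 PM; 8 h 40 min − 30 min = 8 h 10 min
Tue: in 6:34 AM→6:30 AM, out 2:13 PM→2:10 PM; 7 h 40 min − 30 min = 7 h 10 min
Total credited: 15 h 20 min.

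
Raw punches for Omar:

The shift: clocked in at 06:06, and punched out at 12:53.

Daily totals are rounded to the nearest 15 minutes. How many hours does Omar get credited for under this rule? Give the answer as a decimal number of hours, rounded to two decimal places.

6.75 hours

The shift: 06:06–12:53 = 6 h 47 min → rounds to 6 h 45 min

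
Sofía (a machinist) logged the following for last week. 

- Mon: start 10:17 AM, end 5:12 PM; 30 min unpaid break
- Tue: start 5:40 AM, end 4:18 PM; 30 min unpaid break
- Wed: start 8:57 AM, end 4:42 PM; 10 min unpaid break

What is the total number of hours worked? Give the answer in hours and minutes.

24 h 8 min

Mon: 10:17 AM–5:12 PM = 6 h 55 min; less 30 min break → 6 h 25 min
Tue: 5:40 AM–4:18 PM = 10 h 38 min; less 30 min break → 10 h 8 min
Wed: 8:57 AM–4:42 PM = 7 h 45 min; less 10 min break → 7 h 35 min
Total: 6 h 25 min + 10 h 8 min + 7 h 35 min = 24 h 8 min.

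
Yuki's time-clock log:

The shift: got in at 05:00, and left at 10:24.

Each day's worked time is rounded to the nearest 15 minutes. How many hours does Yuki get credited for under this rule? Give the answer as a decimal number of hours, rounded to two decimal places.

5.50 hours

The shift: 05:00–10:24 = 5 h 24 min → rounds to 5 h 30 min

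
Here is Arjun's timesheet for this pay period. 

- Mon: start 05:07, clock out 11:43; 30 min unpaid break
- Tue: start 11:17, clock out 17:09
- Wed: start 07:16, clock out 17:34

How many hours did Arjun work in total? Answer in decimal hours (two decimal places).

22.27 hours

Mon: 05:07–11:43 = 6 h 36 min; less 30 min break → 6 h 6 min
Tue: 11:17–17:09 = 5 h 52 min
Wed: 07:16–17:34 = 10 h 18 min
Total: 6 h 6 min + 5 h 52 min + 10 h 18 min = 22 h 16 min.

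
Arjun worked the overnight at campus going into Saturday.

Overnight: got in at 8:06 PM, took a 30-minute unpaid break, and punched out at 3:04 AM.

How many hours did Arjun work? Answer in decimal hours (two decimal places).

Overnight: 8:06 PM → midnight = 3 h 54 min; midnight → 3:04 AM = 3 h 4 min; span 6 h 58 min; less 30 min break → 6 h 28 min

6.47 hours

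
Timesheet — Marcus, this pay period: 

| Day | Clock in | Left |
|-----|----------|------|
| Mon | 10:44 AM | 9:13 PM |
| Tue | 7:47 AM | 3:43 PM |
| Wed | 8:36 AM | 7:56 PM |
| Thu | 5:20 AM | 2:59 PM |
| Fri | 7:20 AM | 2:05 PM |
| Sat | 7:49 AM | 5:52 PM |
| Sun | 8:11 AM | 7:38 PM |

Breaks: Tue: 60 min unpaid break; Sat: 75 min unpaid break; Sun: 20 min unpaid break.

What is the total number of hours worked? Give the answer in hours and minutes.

Mon: 10:44 AM–9:13 PM = 10 h 29 min
Tue: 7:47 AM–3:43 PM = 7 h 56 min; less 60 min break → 6 h 56 min
Wed: 8:36 AM–7:56 PM = 11 h 20 min
Thu: 5:20 AM–2:59 PM = 9 h 39 min
Fri: 7:20 AM–2:05 PM = 6 h 45 min
Sat: 7:49 AM–5:52 PM = 10 h 3 min; less 75 min break → 8 h 48 min
Sun: 8:11 AM–7:38 PM = 11 h 27 min; less 20 min break → 11 h 7 min
Total: 10 h 29 min + 6 h 56 min + 11 h 20 min + 9 h 39 min + 6 h 45 min + 8 h 48 min + 11 h 7 min = 65 h 4 min.

65 h 4 min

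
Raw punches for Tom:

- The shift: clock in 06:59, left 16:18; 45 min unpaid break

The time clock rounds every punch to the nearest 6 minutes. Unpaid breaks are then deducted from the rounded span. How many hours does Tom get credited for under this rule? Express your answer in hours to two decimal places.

8.55 hours

The shift: in 06:59→07:00, out 16:18→16:18; 9 h 18 min − 45 min = 8 h 33 min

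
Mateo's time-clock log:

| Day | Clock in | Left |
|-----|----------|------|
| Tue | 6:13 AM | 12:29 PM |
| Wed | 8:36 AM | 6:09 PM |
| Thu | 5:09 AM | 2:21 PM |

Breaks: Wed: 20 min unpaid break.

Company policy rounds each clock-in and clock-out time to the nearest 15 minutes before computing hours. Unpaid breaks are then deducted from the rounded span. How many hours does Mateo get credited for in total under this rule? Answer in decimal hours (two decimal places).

24.67 hours

Tue: in 6:13 AM→6:15 AM, out 12:29 PM→12:30 PM; 6 h 15 min
Wed: in 8:36 AM→8:30 AM, out 6:09 PM→6:15 PM; 9 h 45 min − 20 min = 9 h 25 min
Thu: in 5:09 AM→5:15 AM, out 2:21 PM→2:15 PM; 9 h 0 min
Total credited: 24 h 40 min.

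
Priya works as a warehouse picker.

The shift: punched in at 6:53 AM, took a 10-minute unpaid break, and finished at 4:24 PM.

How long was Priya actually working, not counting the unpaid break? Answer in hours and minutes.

9 h 21 min

The shift: 6:53 AM–4:24 PM = 9 h 31 min; less 10 min break → 9 h 21 min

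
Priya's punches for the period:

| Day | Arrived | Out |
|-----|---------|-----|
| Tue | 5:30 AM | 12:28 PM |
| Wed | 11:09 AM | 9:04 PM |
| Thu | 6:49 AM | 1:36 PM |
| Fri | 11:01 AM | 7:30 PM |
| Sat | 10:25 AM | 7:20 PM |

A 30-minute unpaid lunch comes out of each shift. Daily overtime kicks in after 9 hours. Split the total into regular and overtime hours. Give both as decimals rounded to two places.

Regular 38.15 hours, overtime 0.42 hours

Tue: 5:30 AM–12:28 PM = 6 h 58 min; less 30 min break → 6 h 28 min
Wed: 11:09 AM–9:04 PM = 9 h 55 min; less 30 min break → 9 h 25 min
Thu: 6:49 AM–1:36 PM = 6 h 47 min; less 30 min break → 6 h 17 min
Fri: 11:01 AM–7:30 PM = 8 h 29 min; less 30 min break → 7 h 59 min
Sat: 10:25 AM–7:20 PM = 8 h 55 min; less 30 min break → 8 h 25 min
Tue reg 6 h 28 min / OT 0 h 0 min; Wed reg 9 h 0 min / OT 0 h 25 min; Thu reg 6 h 17 min / OT 0 h 0 min; Fri reg 7 h 59 min / OT 0 h 0 min; Sat reg 8 h 25 min / OT 0 h 0 min.
Totals: regular 38 h 9 min, overtime 0 h 25 min.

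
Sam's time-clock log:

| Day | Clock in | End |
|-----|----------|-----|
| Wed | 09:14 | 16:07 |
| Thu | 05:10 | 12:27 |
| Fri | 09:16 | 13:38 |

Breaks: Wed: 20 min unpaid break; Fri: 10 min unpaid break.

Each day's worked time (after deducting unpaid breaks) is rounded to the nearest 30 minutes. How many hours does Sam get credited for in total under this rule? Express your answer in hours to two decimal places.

18.00 hours

Wed: 09:14–16:07 = 6 h 53 min − 20 min = 6 h 33 min → rounds to 6 h 30 min
Thu: 05:10–12:27 = 7 h 17 min → rounds to 7 h 30 min
Fri: 09:16–13:38 = 4 h 22 min − 10 min = 4 h 12 min → rounds to 4 h 0 min
Total credited: 18 h 0 min.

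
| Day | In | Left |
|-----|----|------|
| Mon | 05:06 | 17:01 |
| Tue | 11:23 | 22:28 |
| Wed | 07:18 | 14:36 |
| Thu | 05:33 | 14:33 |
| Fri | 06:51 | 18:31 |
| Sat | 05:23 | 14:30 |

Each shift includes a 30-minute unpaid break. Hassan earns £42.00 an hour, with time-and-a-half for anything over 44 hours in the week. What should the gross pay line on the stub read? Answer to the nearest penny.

£2672.25

Mon: 05:06–17:01 = 11 h 55 min; less 30 min break → 11 h 25 min
Tue: 11:23–22:28 = 11 h 5 min; less 30 min break → 10 h 35 min
Wed: 07:18–14:36 = 7 h 18 min; less 30 min break → 6 h 48 min
Thu: 05:33–14:33 = 9 h 0 min; less 30 min break → 8 h 30 min
Fri: 06:51–18:31 = 11 h 40 min; less 30 min break → 11 h 10 min
Sat: 05:23–14:30 = 9 h 7 min; less 30 min break → 8 h 37 min
Total worked: 57 h 5 min = 3425 min.
Regular 44 h 0 min = 2640 min at £42.00/h; overtime 13 h 5 min = 785 min at £63.00/h.
Pay = (2640 × £42.00 + 785 × £63.00) ÷ 60 = £2672.25.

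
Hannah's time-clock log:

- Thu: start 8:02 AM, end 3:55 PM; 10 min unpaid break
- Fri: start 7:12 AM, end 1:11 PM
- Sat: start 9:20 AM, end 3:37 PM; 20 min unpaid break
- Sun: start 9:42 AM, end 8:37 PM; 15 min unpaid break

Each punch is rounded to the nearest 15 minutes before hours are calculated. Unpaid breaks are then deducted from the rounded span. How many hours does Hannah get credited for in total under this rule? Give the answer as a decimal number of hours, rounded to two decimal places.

30.25 hours

Thu: in 8:02 AM→8:00 AM, out 3:55 PM→4:00 PM; 8 h 0 min − 10 min = 7 h 50 min
Fri: in 7:12 AM→7:15 AM, out 1:11 PM→1:15 PM; 6 h 0 min
Sat: in 9:20 AM→9:15 AM, out 3:37 PM→3:30 PM; 6 h 15 min − 20 min = 5 h 55 min
Sun: in 9:42 AM→9:45 AM, out 8:37 PM→8:30 PM; 10 h 45 min − 15 min = 10 h 30 min
Total credited: 30 h 15 min.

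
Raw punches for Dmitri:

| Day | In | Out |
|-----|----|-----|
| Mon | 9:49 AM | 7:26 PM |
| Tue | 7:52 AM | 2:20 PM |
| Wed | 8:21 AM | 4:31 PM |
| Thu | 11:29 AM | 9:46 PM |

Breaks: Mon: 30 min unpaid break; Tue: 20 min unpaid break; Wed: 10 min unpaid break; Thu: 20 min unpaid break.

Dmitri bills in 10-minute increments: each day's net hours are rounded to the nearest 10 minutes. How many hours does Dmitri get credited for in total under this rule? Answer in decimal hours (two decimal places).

33.33 hours

Mon: 9:49 AM–7:26 PM = 9 h 37 min − 30 min = 9 h 7 min → rounds to 9 h 10 min
Tue: 7:52 AM–2:20 PM = 6 h 28 min − 20 min = 6 h 8 min → rounds to 6 h 10 min
Wed: 8:21 AM–4:31 PM = 8 h 10 min − 10 min = 8 h 0 min → rounds to 8 h 0 min
Thu: 11:29 AM–9:46 PM = 10 h 17 min − 20 min = 9 h 57 min → rounds to 10 h 0 min
Total credited: 33 h 20 min.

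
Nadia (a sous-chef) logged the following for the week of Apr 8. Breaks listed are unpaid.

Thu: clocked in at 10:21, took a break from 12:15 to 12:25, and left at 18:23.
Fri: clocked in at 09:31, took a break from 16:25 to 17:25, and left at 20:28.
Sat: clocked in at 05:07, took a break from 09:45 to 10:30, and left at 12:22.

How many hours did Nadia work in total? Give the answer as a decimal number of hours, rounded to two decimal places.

24.32 hours

Thu: 10:21–18:23 = 8 h 2 min; less 10 min break → 7 h 52 min
Fri: 09:31–20:28 = 10 h 57 min; less 60 min break → 9 h 57 min
Sat: 05:07–12:22 = 7 h 15 min; less 45 min break → 6 h 30 min
Total: 7 h 52 min + 9 h 57 min + 6 h 30 min = 24 h 19 min.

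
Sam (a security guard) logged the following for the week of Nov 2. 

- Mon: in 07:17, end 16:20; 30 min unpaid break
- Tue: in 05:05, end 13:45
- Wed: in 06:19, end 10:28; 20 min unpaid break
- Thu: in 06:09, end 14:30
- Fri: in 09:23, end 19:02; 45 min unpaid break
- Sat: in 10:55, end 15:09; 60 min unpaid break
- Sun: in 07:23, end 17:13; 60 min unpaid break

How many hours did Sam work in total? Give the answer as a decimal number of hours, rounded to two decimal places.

50.35 hours

Mon: 07:17–16:20 = 9 h 3 min; less 30 min break → 8 h 33 min
Tue: 05:05–13:45 = 8 h 40 min
Wed: 06:19–10:28 = 4 h 9 min; less 20 min break → 3 h 49 min
Thu: 06:09–14:30 = 8 h 21 min
Fri: 09:23–19:02 = 9 h 39 min; less 45 min break → 8 h 54 min
Sat: 10:55–15:09 = 4 h 14 min; less 60 min break → 3 h 14 min
Sun: 07:23–17:13 = 9 h 50 min; less 60 min break → 8 h 50 min
Total: 8 h 33 min + 8 h 40 min + 3 h 49 min + 8 h 21 min + 8 h 54 min + 3 h 14 min + 8 h 50 min = 50 h 21 min.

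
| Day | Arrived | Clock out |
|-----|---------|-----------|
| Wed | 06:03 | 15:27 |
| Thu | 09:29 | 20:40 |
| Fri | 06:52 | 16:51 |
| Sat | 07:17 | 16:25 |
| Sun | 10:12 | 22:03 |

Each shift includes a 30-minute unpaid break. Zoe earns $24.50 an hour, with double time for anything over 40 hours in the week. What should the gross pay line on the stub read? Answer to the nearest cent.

$1423.45

Wed: 06:03–15:27 = 9 h 24 min; less 30 min break → 8 h 54 min
Thu: 09:29–20:40 = 11 h 11 min; less 30 min break → 10 h 41 min
Fri: 06:52–16:51 = 9 h 59 min; less 30 min break → 9 h 29 min
Sat: 07:17–16:25 = 9 h 8 min; less 30 min break → 8 h 38 min
Sun: 10:12–22:03 = 11 h 51 min; less 30 min break → 11 h 21 min
Total worked: 49 h 3 min = 2943 min.
Regular 40 h 0 min = 2400 min at $24.50/h; overtime 9 h 3 min = 543 min at $49.00/h.
Pay = (2400 × $24.50 + 543 × $49.00) ÷ 60 = $1423.45.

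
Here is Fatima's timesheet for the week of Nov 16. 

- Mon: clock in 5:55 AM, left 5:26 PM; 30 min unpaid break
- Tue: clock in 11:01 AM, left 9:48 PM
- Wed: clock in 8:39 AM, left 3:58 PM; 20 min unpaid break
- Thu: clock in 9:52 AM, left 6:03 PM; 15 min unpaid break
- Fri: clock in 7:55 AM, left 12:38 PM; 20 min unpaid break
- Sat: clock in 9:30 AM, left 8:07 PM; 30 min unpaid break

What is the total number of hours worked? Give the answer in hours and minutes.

Mon: 5:55 AM–5:26 PM = 11 h 31 min; less 30 min break → 11 h 1 min
Tue: 11:01 AM–9:48 PM = 10 h 47 min
Wed: 8:39 AM–3:58 PM = 7 h 19 min; less 20 min break → 6 h 59 min
Thu: 9:52 AM–6:03 PM = 8 h 11 min; less 15 min break → 7 h 56 min
Fri: 7:55 AM–12:38 PM = 4 h 43 min; less 20 min break → 4 h 23 min
Sat: 9:30 AM–8:07 PM = 10 h 37 min; less 30 min break → 10 h 7 min
Total: 11 h 1 min + 10 h 47 min + 6 h 59 min + 7 h 56 min + 4 h 23 min + 10 h 7 min = 51 h 13 min.

51 h 13 min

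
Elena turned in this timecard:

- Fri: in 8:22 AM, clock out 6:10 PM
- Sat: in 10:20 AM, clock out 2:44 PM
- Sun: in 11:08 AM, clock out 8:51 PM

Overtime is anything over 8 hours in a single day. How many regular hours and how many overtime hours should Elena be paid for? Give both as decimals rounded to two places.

Regular 20.40 hours, overtime 3.52 hours

Fri: 8:22 AM–6:10 PM = 9 h 48 min
Sat: 10:20 AM–2:44 PM = 4 h 24 min
Sun: 11:08 AM–8:51 PM = 9 h 43 min
Fri reg 8 h 0 min / OT 1 h 48 min; Sat reg 4 h 24 min / OT 0 h 0 min; Sun reg 8 h 0 min / OT 1 h 43 min.
Totals: regular 20 h 24 min, overtime 3 h 31 min.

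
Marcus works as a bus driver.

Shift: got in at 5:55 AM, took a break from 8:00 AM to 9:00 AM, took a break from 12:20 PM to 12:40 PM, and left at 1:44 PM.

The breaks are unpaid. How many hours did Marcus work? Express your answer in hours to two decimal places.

Shift: 5:55 AM–1:44 PM = 7 h 49 min; less 80 min break → 6 h 29 min

6.48 hours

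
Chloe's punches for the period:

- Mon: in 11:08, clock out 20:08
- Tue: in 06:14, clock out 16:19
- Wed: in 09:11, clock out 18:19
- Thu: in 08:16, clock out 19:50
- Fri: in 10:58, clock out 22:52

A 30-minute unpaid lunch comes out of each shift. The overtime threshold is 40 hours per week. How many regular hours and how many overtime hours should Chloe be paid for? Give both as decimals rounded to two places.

Regular 40.00 hours, overtime 9.18 hours

Mon: 11:08–20:08 = 9 h 0 min; less 30 min break → 8 h 30 min
Tue: 06:14–16:19 = 10 h 5 min; less 30 min break → 9 h 35 min
Wed: 09:11–18:19 = 9 h 8 min; less 30 min break → 8 h 38 min
Thu: 08:16–19:50 = 11 h 34 min; less 30 min break → 11 h 4 min
Fri: 10:58–22:52 = 11 h 54 min; less 30 min break → 11 h 24 min
Total worked: 49 h 11 min = 49.18 h.
Threshold 40 h → overtime 9 h 11 min, regular 40 h 0 min.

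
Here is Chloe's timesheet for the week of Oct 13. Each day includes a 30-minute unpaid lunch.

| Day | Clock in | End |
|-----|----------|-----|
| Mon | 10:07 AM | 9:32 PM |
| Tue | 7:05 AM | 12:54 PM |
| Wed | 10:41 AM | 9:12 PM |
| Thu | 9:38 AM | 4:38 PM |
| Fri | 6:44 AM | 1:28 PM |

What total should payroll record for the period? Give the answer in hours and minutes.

38 h 59 min

Mon: 10:07 AM–9:32 PM = 11 h 25 min; less 30 min break → 10 h 55 min
Tue: 7:05 AM–12:54 PM = 5 h 49 min; less 30 min break → 5 h 19 min
Wed: 10:41 AM–9:12 PM = 10 h 31 min; less 30 min break → 10 h 1 min
Thu: 9:38 AM–4:38 PM = 7 h 0 min; less 30 min break → 6 h 30 min
Fri: 6:44 AM–1:28 PM = 6 h 44 min; less 30 min break → 6 h 14 min
Total: 10 h 55 min + 5 h 19 min + 10 h 1 min + 6 h 30 min + 6 h 14 min = 38 h 59 min.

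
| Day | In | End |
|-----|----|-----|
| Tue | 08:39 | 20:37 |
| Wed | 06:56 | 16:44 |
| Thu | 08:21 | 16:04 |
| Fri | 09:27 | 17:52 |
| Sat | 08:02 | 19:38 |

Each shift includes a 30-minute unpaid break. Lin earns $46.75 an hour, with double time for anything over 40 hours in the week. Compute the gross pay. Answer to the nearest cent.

Tue: 08:39–20:37 = 11 h 58 min; less 30 min break → 11 h 28 min
Wed: 06:56–16:44 = 9 h 48 min; less 30 min break → 9 h 18 min
Thu: 08:21–16:04 = 7 h 43 min; less 30 min break → 7 h 13 min
Fri: 09:27–17:52 = 8 h 25 min; less 30 min break → 7 h 55 min
Sat: 08:02–19:38 = 11 h 36 min; less 30 min break → 11 h 6 min
Total worked: 47 h 0 min = 2820 min.
Regular 40 h 0 min = 2400 min at $46.75/h; overtime 7 h 0 min = 420 min at $93.50/h.
Pay = (2400 × $46.75 + 420 × $93.50) ÷ 60 = $2524.50.

$2524.50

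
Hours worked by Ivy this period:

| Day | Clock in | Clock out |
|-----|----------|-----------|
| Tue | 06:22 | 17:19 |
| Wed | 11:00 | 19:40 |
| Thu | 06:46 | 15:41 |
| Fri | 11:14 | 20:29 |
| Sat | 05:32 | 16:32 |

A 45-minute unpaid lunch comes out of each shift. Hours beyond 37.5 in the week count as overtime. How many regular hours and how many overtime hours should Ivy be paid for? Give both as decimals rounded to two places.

Regular 37.50 hours, overtime 7.53 hours

Tue: 06:22–17:19 = 10 h 57 min; less 45 min break → 10 h 12 min
Wed: 11:00–19:40 = 8 h 40 min; less 45 min break → 7 h 55 min
Thu: 06:46–15:41 = 8 h 55 min; less 45 min break → 8 h 10 min
Fri: 11:14–20:29 = 9 h 15 min; less 45 min break → 8 h 30 min
Sat: 05:32–16:32 = 11 h 0 min; less 45 min break → 10 h 15 min
Total worked: 45 h 2 min = 45.03 h.
Threshold 37.5 h → overtime 7 h 32 min, regular 37 h 30 min.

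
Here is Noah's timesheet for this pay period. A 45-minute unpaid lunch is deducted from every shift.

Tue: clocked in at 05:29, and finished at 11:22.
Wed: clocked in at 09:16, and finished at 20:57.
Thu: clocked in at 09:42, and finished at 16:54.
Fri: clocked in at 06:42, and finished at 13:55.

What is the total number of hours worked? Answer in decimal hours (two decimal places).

28.98 hours

Tue: 05:29–11:22 = 5 h 53 min; less 45 min break → 5 h 8 min
Wed: 09:16–20:57 = 11 h 41 min; less 45 min break → 10 h 56 min
Thu: 09:42–16:54 = 7 h 12 min; less 45 min break → 6 h 27 min
Fri: 06:42–13:55 = 7 h 13 min; less 45 min break → 6 h 28 min
Total: 5 h 8 min + 10 h 56 min + 6 h 27 min + 6 h 28 min = 28 h 59 min.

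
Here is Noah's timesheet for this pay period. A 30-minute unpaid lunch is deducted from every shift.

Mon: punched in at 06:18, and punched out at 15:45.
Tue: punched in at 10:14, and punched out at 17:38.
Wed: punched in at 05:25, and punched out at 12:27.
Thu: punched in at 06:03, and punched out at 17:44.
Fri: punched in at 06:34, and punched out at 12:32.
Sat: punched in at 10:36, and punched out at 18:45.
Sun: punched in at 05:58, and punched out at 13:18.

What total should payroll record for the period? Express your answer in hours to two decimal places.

Mon: 06:18–15:45 = 9 h 27 min; less 30 min break → 8 h 57 min
Tue: 10:14–17:38 = 7 h 24 min; less 30 min break → 6 h 54 min
Wed: 05:25–12:27 = 7 h 2 min; less 30 min break → 6 h 32 min
Thu: 06:03–17:44 = 11 h 41 min; less 30 min break → 11 h 11 min
Fri: 06:34–12:32 = 5 h 58 min; less 30 min break → 5 h 28 min
Sat: 10:36–18:45 = 8 h 9 min; less 30 min break → 7 h 39 min
Sun: 05:58–13:18 = 7 h 20 min; less 30 min break → 6 h 50 min
Total: 8 h 57 min + 6 h 54 min + 6 h 32 min + 11 h 11 min + 5 h 28 min + 7 h 39 min + 6 h 50 min = 53 h 31 min.

53.52 hours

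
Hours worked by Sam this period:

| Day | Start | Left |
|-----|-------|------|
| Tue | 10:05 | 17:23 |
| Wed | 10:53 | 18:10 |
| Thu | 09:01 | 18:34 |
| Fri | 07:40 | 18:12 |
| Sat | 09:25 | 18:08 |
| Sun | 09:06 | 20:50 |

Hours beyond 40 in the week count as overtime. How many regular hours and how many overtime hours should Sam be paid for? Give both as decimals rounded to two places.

Tue: 10:05–17:23 = 7 h 18 min
Wed: 10:53–18:10 = 7 h 17 min
Thu: 09:01–18:34 = 9 h 33 min
Fri: 07:40–18:12 = 10 h 32 min
Sat: 09:25–18:08 = 8 h 43 min
Sun: 09:06–20:50 = 11 h 44 min
Total worked: 55 h 7 min = 55.12 h.
Threshold 40 h → overtime 15 h 7 min, regular 40 h 0 min.

Regular 40.00 hours, overtime 15.12 hours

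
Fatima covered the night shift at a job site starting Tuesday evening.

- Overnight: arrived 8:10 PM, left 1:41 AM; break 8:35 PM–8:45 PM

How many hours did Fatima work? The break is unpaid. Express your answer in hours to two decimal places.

Overnight: 8:10 PM → midnight = 3 h 50 min; midnight → 1:41 AM = 1 h 41 min; span 5 h 31 min; less 10 min break → 5 h 21 min

5.35 hours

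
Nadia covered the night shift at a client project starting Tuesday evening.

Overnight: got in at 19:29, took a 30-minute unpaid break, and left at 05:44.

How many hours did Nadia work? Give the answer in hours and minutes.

9 h 45 min

Overnight: 19:29 → midnight = 4 h 31 min; midnight → 05:44 = 5 h 44 min; span 10 h 15 min; less 30 min break → 9 h 45 min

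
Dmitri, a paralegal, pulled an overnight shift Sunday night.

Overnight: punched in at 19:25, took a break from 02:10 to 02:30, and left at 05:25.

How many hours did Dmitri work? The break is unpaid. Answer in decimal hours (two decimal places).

Overnight: 19:25 → midnight = 4 h 35 min; midnight → 05:25 = 5 h 25 min; span 10 h 0 min; less 20 min break → 9 h 40 min

9.67 hours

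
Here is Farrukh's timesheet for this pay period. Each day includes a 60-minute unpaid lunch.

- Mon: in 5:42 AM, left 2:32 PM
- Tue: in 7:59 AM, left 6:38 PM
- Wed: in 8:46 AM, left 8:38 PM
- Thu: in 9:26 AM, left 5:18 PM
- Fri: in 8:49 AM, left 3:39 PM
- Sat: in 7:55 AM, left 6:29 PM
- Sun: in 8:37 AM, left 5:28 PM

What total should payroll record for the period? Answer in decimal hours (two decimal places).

58.47 hours

Mon: 5:42 AM–2:32 PM = 8 h 50 min; less 60 min break → 7 h 50 min
Tue: 7:59 AM–6:38 PM = 10 h 39 min; less 60 min break → 9 h 39 min
Wed: 8:46 AM–8:38 PM = 11 h 52 min; less 60 min break → 10 h 52 min
Thu: 9:26 AM–5:18 PM = 7 h 52 min; less 60 min break → 6 h 52 min
Fri: 8:49 AM–3:39 PM = 6 h 50 min; less 60 min break → 5 h 50 min
Sat: 7:55 AM–6:29 PM = 10 h 34 min; less 60 min break → 9 h 34 min
Sun: 8:37 AM–5:28 PM = 8 h 51 min; less 60 min break → 7 h 51 min
Total: 7 h 50 min + 9 h 39 min + 10 h 52 min + 6 h 52 min + 5 h 50 min + 9 h 34 min + 7 h 51 min = 58 h 28 min.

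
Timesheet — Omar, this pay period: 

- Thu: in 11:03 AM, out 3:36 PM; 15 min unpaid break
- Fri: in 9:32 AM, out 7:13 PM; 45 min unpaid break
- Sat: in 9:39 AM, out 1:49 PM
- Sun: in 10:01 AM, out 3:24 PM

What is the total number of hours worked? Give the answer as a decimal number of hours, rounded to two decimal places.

22.78 hours

Thu: 11:03 AM–3:36 PM = 4 h 33 min; less 15 min break → 4 h 18 min
Fri: 9:32 AM–7:13 PM = 9 h 41 min; less 45 min break → 8 h 56 min
Sat: 9:39 AM–1:49 PM = 4 h 10 min
Sun: 10:01 AM–3:24 PM = 5 h 23 min
Total: 4 h 18 min + 8 h 56 min + 4 h 10 min + 5 h 23 min = 22 h 47 min.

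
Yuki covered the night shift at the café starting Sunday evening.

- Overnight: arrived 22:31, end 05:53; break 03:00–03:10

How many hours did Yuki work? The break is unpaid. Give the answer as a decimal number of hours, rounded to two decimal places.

7.20 hours

Overnight: 22:31 → midnight = 1 h 29 min; midnight → 05:53 = 5 h 53 min; span 7 h 22 min; less 10 min break → 7 h 12 min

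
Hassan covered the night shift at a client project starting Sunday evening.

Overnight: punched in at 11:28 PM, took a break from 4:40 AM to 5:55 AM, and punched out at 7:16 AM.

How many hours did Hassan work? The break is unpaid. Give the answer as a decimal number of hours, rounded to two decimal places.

6.55 hours

Overnight: 11:28 PM → midnight = 0 h 32 min; midnight → 7:16 AM = 7 h 16 min; span 7 h 48 min; less 75 min break → 6 h 33 min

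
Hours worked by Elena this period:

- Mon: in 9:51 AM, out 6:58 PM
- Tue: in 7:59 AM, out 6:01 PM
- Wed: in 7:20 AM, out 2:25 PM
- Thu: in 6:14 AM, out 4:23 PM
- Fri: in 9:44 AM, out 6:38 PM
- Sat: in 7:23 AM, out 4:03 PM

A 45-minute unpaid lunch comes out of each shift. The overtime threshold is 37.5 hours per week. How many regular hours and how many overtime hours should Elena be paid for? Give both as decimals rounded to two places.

Regular 37.50 hours, overtime 11.95 hours

Mon: 9:51 AM–6:58 PM = 9 h 7 min; less 45 min break → 8 h 22 min
Tue: 7:59 AM–6:01 PM = 10 h 2 min; less 45 min break → 9 h 17 min
Wed: 7:20 AM–2:25 PM = 7 h 5 min; less 45 min break → 6 h 20 min
Thu: 6:14 AM–4:23 PM = 10 h 9 min; less 45 min break → 9 h 24 min
Fri: 9:44 AM–6:38 PM = 8 h 54 min; less 45 min break → 8 h 9 min
Sat: 7:23 AM–4:03 PM = 8 h 40 min; less 45 min break → 7 h 55 min
Total worked: 49 h 27 min = 49.45 h.
Threshold 37.5 h → overtime 11 h 57 min, regular 37 h 30 min.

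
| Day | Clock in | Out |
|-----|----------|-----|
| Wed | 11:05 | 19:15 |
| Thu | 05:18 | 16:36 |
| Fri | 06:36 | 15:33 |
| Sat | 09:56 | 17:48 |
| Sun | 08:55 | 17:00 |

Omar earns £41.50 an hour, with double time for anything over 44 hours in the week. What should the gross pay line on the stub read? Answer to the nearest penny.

Wed: 11:05–19:15 = 8 h 10 min
Thu: 05:18–16:36 = 11 h 18 min
Fri: 06:36–15:33 = 8 h 57 min
Sat: 09:56–17:48 = 7 h 52 min
Sun: 08:55–17:00 = 8 h 5 min
Total worked: 44 h 22 min = 2662 min.
Regular 44 h 0 min = 2640 min at £41.50/h; overtime 0 h 22 min = 22 min at £83.00/h.
Pay = (2640 × £41.50 + 22 × £83.00) ÷ 60 = £1856.43.

£1856.43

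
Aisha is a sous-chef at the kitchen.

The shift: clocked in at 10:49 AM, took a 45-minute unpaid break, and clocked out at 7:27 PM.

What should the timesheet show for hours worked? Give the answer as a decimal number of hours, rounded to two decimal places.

7.88 hours

The shift: 10:49 AM–7:27 PM = 8 h 38 min; less 45 min break → 7 h 53 min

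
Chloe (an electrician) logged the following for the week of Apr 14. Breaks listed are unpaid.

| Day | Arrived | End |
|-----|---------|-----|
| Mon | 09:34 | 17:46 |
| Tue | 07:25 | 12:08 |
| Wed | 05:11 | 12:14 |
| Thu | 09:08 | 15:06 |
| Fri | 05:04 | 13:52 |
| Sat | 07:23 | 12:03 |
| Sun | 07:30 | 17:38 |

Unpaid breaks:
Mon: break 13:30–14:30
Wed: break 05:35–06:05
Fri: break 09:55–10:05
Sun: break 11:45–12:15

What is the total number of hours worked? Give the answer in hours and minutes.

47 h 22 min

Mon: 09:34–17:46 = 8 h 12 min; less 60 min break → 7 h 12 min
Tue: 07:25–12:08 = 4 h 43 min
Wed: 05:11–12:14 = 7 h 3 min; less 30 min break → 6 h 33 min
Thu: 09:08–15:06 = 5 h 58 min
Fri: 05:04–13:52 = 8 h 48 min; less 10 min break → 8 h 38 min
Sat: 07:23–12:03 = 4 h 40 min
Sun: 07:30–17:38 = 10 h 8 min; less 30 min break → 9 h 38 min
Total: 7 h 12 min + 4 h 43 min + 6 h 33 min + 5 h 58 min + 8 h 38 min + 4 h 40 min + 9 h 38 min = 47 h 22 min.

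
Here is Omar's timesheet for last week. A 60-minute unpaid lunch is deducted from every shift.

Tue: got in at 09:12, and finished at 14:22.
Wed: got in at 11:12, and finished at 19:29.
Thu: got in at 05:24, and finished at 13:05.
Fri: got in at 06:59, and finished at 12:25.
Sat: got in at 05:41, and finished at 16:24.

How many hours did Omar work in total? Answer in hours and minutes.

32 h 17 min

Tue: 09:12–14:22 = 5 h 10 min; less 60 min break → 4 h 10 min
Wed: 11:12–19:29 = 8 h 17 min; less 60 min break → 7 h 17 min
Thu: 05:24–13:05 = 7 h 41 min; less 60 min break → 6 h 41 min
Fri: 06:59–12:25 = 5 h 26 min; less 60 min break → 4 h 26 min
Sat: 05:41–16:24 = 10 h 43 min; less 60 min break → 9 h 43 min
Total: 4 h 10 min + 7 h 17 min + 6 h 41 min + 4 h 26 min + 9 h 43 min = 32 h 17 min.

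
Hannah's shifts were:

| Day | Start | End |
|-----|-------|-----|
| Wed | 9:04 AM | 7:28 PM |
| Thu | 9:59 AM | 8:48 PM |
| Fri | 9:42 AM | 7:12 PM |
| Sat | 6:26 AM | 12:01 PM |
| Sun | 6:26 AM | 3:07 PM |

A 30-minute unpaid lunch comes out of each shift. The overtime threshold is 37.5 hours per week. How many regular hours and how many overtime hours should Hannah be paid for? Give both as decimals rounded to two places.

Wed: 9:04 AM–7:28 PM = 10 h 24 min; less 30 min break → 9 h 54 min
Thu: 9:59 AM–8:48 PM = 10 h 49 min; less 30 min break → 10 h 19 min
Fri: 9:42 AM–7:12 PM = 9 h 30 min; less 30 min break → 9 h 0 min
Sat: 6:26 AM–12:01 PM = 5 h 35 min; less 30 min break → 5 h 5 min
Sun: 6:26 AM–3:07 PM = 8 h 41 min; less 30 min break → 8 h 11 min
Total worked: 42 h 29 min = 42.48 h.
Threshold 37.5 h → overtime 4 h 59 min, regular 37 h 30 min.

Regular 37.50 hours, overtime 4.98 hours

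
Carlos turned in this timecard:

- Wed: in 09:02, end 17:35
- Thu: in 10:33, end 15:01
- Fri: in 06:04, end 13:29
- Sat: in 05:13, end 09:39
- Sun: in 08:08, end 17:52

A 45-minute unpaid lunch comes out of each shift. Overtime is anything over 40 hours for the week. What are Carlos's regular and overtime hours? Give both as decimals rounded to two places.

Regular 30.85 hours, overtime 0.00 hours

Wed: 09:02–17:35 = 8 h 33 min; less 45 min break → 7 h 48 min
Thu: 10:33–15:01 = 4 h 28 min; less 45 min break → 3 h 43 min
Fri: 06:04–13:29 = 7 h 25 min; less 45 min break → 6 h 40 min
Sat: 05:13–09:39 = 4 h 26 min; less 45 min break → 3 h 41 min
Sun: 08:08–17:52 = 9 h 44 min; less 45 min break → 8 h 59 min
Total worked: 30 h 51 min = 30.85 h.
Threshold 40 h → overtime 0 h 0 min, regular 30 h 51 min.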